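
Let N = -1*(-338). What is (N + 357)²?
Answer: 483025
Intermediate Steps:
N = 338
(N + 357)² = (338 + 357)² = 695² = 483025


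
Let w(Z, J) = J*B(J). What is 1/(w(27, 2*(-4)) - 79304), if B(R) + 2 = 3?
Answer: -1/79312 ≈ -1.2608e-5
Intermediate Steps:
B(R) = 1 (B(R) = -2 + 3 = 1)
w(Z, J) = J (w(Z, J) = J*1 = J)
1/(w(27, 2*(-4)) - 79304) = 1/(2*(-4) - 79304) = 1/(-8 - 79304) = 1/(-79312) = -1/79312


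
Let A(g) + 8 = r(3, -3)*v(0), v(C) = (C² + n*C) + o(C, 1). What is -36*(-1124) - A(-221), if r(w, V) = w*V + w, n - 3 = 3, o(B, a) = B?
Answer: 40472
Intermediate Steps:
n = 6 (n = 3 + 3 = 6)
r(w, V) = w + V*w (r(w, V) = V*w + w = w + V*w)
v(C) = C² + 7*C (v(C) = (C² + 6*C) + C = C² + 7*C)
A(g) = -8 (A(g) = -8 + (3*(1 - 3))*(0*(7 + 0)) = -8 + (3*(-2))*(0*7) = -8 - 6*0 = -8 + 0 = -8)
-36*(-1124) - A(-221) = -36*(-1124) - 1*(-8) = 40464 + 8 = 40472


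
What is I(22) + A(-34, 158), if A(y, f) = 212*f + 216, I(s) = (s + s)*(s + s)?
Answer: 35648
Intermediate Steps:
I(s) = 4*s**2 (I(s) = (2*s)*(2*s) = 4*s**2)
A(y, f) = 216 + 212*f
I(22) + A(-34, 158) = 4*22**2 + (216 + 212*158) = 4*484 + (216 + 33496) = 1936 + 33712 = 35648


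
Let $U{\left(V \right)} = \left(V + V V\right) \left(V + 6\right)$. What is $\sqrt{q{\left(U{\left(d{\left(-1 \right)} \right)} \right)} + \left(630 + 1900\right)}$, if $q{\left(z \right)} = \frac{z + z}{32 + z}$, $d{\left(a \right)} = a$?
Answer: $\sqrt{2530} \approx 50.299$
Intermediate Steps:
$U{\left(V \right)} = \left(6 + V\right) \left(V + V^{2}\right)$ ($U{\left(V \right)} = \left(V + V^{2}\right) \left(6 + V\right) = \left(6 + V\right) \left(V + V^{2}\right)$)
$q{\left(z \right)} = \frac{2 z}{32 + z}$
$\sqrt{q{\left(U{\left(d{\left(-1 \right)} \right)} \right)} + \left(630 + 1900\right)} = \sqrt{\frac{2 \left(- (6 + \left(-1\right)^{2} + 7 \left(-1\right))\right)}{32 - \left(6 + \left(-1\right)^{2} + 7 \left(-1\right)\right)} + \left(630 + 1900\right)} = \sqrt{\frac{2 \left(- (6 + 1 - 7)\right)}{32 - \left(6 + 1 - 7\right)} + 2530} = \sqrt{\frac{2 \left(\left(-1\right) 0\right)}{32 - 0} + 2530} = \sqrt{2 \cdot 0 \frac{1}{32 + 0} + 2530} = \sqrt{2 \cdot 0 \cdot \frac{1}{32} + 2530} = \sqrt{0 + 2530} = \sqrt{2530}$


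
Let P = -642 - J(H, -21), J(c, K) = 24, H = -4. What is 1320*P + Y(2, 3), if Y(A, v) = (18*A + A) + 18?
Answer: -879064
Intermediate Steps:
Y(A, v) = 18 + 19*A (Y(A, v) = 19*A + 18 = 18 + 19*A)
P = -666 (P = -642 - 1*24 = -642 - 24 = -666)
1320*P + Y(2, 3) = 1320*(-666) + (18 + 19*2) = -879120 + (18 + 38) = -879120 + 56 = -879064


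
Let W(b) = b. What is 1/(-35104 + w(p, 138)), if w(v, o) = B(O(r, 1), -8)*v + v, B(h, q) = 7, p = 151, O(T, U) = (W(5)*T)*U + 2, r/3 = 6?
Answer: -1/33896 ≈ -2.9502e-5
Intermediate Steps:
r = 18 (r = 3*6 = 18)
O(T, U) = 2 + 5*T*U (O(T, U) = (5*T)*U + 2 = 5*T*U + 2 = 2 + 5*T*U)
w(v, o) = 8*v (w(v, o) = 7*v + v = 8*v)
1/(-35104 + w(p, 138)) = 1/(-35104 + 8*151) = 1/(-35104 + 1208) = 1/(-33896) = -1/33896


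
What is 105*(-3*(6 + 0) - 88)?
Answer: -11130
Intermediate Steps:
105*(-3*(6 + 0) - 88) = 105*(-3*6 - 88) = 105*(-18 - 88) = 105*(-106) = -11130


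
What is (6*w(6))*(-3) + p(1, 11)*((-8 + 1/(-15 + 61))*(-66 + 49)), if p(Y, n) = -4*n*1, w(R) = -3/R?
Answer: -137051/23 ≈ -5958.7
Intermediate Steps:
p(Y, n) = -4*n
(6*w(6))*(-3) + p(1, 11)*((-8 + 1/(-15 + 61))*(-66 + 49)) = (6*(-3/6))*(-3) + (-4*11)*((-8 + 1/(-15 + 61))*(-66 + 49)) = (6*(-3*1/6))*(-3) - 44*(-8 + 1/46)*(-17) = (6*(-1/2))*(-3) - 44*(-8 + 1/46)*(-17) = -3*(-3) - (-8074)*(-17)/23 = 9 - 44*6239/46 = 9 - 137258/23 = -137051/23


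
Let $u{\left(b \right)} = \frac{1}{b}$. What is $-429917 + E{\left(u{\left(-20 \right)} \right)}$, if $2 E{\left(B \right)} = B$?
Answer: $- \frac{17196681}{40} \approx -4.2992 \cdot 10^{5}$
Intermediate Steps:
$E{\left(B \right)} = \frac{B}{2}$
$-429917 + E{\left(u{\left(-20 \right)} \right)} = -429917 + \frac{1}{2 \left(-20\right)} = -429917 + \frac{1}{2} \left(- \frac{1}{20}\right) = -429917 - \frac{1}{40} = - \frac{17196681}{40}$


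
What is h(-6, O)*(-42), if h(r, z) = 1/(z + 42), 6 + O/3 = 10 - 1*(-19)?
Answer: -14/37 ≈ -0.37838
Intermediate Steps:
O = 69 (O = -18 + 3*(10 - 1*(-19)) = -18 + 3*(10 + 19) = -18 + 3*29 = -18 + 87 = 69)
h(r, z) = 1/(42 + z)
h(-6, O)*(-42) = -42/(42 + 69) = -42/111 = (1/111)*(-42) = -14/37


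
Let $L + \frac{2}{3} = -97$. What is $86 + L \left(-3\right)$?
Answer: $379$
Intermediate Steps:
$L = - \frac{293}{3}$ ($L = - \frac{2}{3} - 97 = - \frac{293}{3} \approx -97.667$)
$86 + L \left(-3\right) = 86 - -293 = 86 + 293 = 379$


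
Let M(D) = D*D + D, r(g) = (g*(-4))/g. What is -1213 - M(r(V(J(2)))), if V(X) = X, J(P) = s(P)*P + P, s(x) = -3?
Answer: -1225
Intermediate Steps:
J(P) = -2*P (J(P) = -3*P + P = -2*P)
r(g) = -4 (r(g) = (-4*g)/g = -4)
M(D) = D + D**2 (M(D) = D**2 + D = D + D**2)
-1213 - M(r(V(J(2)))) = -1213 - (-4)*(1 - 4) = -1213 - (-4)*(-3) = -1213 - 1*12 = -1213 - 12 = -1225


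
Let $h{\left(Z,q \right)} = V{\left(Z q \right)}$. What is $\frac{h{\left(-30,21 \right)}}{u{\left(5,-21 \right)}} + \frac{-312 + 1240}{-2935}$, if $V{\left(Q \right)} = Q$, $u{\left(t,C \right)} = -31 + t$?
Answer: $\frac{912461}{38155} \approx 23.915$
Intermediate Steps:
$h{\left(Z,q \right)} = Z q$
$\frac{h{\left(-30,21 \right)}}{u{\left(5,-21 \right)}} + \frac{-312 + 1240}{-2935} = \frac{\left(-30\right) 21}{-31 + 5} + \frac{-312 + 1240}{-2935} = - \frac{630}{-26} + 928 \left(- \frac{1}{2935}\right) = \left(-630\right) \left(- \frac{1}{26}\right) - \frac{928}{2935} = \frac{315}{13} - \frac{928}{2935} = \frac{912461}{38155}$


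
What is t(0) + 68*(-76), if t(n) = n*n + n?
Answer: -5168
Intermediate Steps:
t(n) = n + n² (t(n) = n² + n = n + n²)
t(0) + 68*(-76) = 0*(1 + 0) + 68*(-76) = 0*1 - 5168 = 0 - 5168 = -5168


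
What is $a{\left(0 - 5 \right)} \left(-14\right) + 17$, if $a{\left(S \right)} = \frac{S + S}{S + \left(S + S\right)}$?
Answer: $\frac{23}{3} \approx 7.6667$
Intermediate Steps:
$a{\left(S \right)} = \frac{2}{3}$ ($a{\left(S \right)} = \frac{2 S}{S + 2 S} = \frac{2 S}{3 S} = 2 S \frac{1}{3 S} = \frac{2}{3}$)
$a{\left(0 - 5 \right)} \left(-14\right) + 17 = \frac{2}{3} \left(-14\right) + 17 = - \frac{28}{3} + 17 = \frac{23}{3}$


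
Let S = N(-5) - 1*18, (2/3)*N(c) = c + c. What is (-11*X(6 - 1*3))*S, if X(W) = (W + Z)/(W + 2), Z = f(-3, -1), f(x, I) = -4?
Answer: -363/5 ≈ -72.600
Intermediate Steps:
Z = -4
N(c) = 3*c (N(c) = 3*(c + c)/2 = 3*(2*c)/2 = 3*c)
X(W) = (-4 + W)/(2 + W) (X(W) = (W - 4)/(W + 2) = (-4 + W)/(2 + W))
S = -33 (S = 3*(-5) - 1*18 = -15 - 18 = -33)
(-11*X(6 - 1*3))*S = -11*(-4 + (6 - 1*3))/(2 + (6 - 1*3))*(-33) = -11*(-4 + (6 - 3))/(2 + (6 - 3))*(-33) = -11*(-4 + 3)/(2 + 3)*(-33) = -11*(-1)/5*(-33) = -11*(-⅕)*(-33) = (11/5)*(-33) = -363/5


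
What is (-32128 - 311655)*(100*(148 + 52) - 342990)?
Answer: 111038471170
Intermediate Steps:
(-32128 - 311655)*(100*(148 + 52) - 342990) = -343783*(100*200 - 342990) = -343783*(20000 - 342990) = -343783*(-322990) = 111038471170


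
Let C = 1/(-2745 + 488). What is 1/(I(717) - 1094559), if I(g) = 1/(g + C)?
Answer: -1618268/1771289801555 ≈ -9.1361e-7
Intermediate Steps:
C = -1/2257 (C = 1/(-2257) = -1/2257 ≈ -0.00044307)
I(g) = 1/(-1/2257 + g) (I(g) = 1/(g - 1/2257) = 1/(-1/2257 + g))
1/(I(717) - 1094559) = 1/(2257/(-1 + 2257*717) - 1094559) = 1/(2257/(-1 + 1618269) - 1094559) = 1/(2257/1618268 - 1094559) = 1/(-1771289801555/1618268) = -1618268/1771289801555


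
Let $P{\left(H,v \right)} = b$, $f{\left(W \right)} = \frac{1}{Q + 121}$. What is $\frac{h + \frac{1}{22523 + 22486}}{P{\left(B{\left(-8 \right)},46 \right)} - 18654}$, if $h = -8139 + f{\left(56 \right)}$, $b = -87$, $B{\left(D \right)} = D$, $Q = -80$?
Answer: $\frac{15019413241}{34584060429} \approx 0.43429$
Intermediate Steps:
$f{\left(W \right)} = \frac{1}{41}$ ($f{\left(W \right)} = \frac{1}{-80 + 121} = \frac{1}{41}$)
$P{\left(H,v \right)} = -87$
$h = - \frac{333698}{41}$ ($h = -8139 + \frac{1}{41} = - \frac{333698}{41} \approx -8139.0$)
$\frac{h + \frac{1}{22523 + 22486}}{P{\left(B{\left(-8 \right)},46 \right)} - 18654} = \frac{- \frac{333698}{41} + \frac{1}{22523 + 22486}}{-87 - 18654} = \frac{- \frac{333698}{41} + \frac{1}{45009}}{-18741} = \left(- \frac{333698}{41} + \frac{1}{45009}\right) \left(- \frac{1}{18741}\right) = \left(- \frac{15019413241}{1845369}\right) \left(- \frac{1}{18741}\right) = \frac{15019413241}{34584060429}$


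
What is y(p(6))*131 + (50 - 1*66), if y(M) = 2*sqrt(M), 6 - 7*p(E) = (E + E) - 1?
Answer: -16 + 262*I*sqrt(35)/7 ≈ -16.0 + 221.43*I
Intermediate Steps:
p(E) = 1 - 2*E/7 (p(E) = 6/7 - ((E + E) - 1)/7 = 6/7 - (2*E - 1)/7 = 6/7 - (-1 + 2*E)/7 = 6/7 + (1/7 - 2*E/7) = 1 - 2*E/7)
y(p(6))*131 + (50 - 1*66) = (2*sqrt(1 - 2/7*6))*131 + (50 - 1*66) = (2*sqrt(1 - 12/7))*131 + (50 - 66) = (2*sqrt(-5/7))*131 - 16 = (2*(I*sqrt(35)/7))*131 - 16 = (2*I*sqrt(35)/7)*131 - 16 = 262*I*sqrt(35)/7 - 16 = -16 + 262*I*sqrt(35)/7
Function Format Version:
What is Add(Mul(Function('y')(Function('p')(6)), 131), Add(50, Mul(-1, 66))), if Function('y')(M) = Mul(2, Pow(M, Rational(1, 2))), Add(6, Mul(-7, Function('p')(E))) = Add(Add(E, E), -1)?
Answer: Add(-16, Mul(Rational(262, 7), I, Pow(35, Rational(1, 2)))) ≈ Add(-16.000, Mul(221.43, I))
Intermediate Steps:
Function('p')(E) = Add(1, Mul(Rational(-2, 7), E)) (Function('p')(E) = Add(Rational(6, 7), Mul(Rational(-1, 7), Add(Add(E, E), -1))) = Add(Rational(6, 7), Mul(Rational(-1, 7), Add(Mul(2, E), -1))) = Add(Rational(6, 7), Mul(Rational(-1, 7), Add(-1, Mul(2, E)))) = Add(Rational(6, 7), Add(Rational(1, 7), Mul(Rational(-2, 7), E))) = Add(1, Mul(Rational(-2, 7), E)))
Add(Mul(Function('y')(Function('p')(6)), 131), Add(50, Mul(-1, 66))) = Add(Mul(Mul(2, Pow(Add(1, Mul(Rational(-2, 7), 6)), Rational(1, 2))), 131), Add(50, Mul(-1, 66))) = Add(Mul(Mul(2, Pow(Add(1, Rational(-12, 7)), Rational(1, 2))), 131), Add(50, -66)) = Add(Mul(Mul(2, Pow(Rational(-5, 7), Rational(1, 2))), 131), -16) = Add(Mul(Mul(2, Mul(Rational(1, 7), I, Pow(35, Rational(1, 2)))), 131), -16) = Add(Mul(Mul(Rational(2, 7), I, Pow(35, Rational(1, 2))), 131), -16) = Add(Mul(Rational(262, 7), I, Pow(35, Rational(1, 2))), -16) = Add(-16, Mul(Rational(262, 7), I, Pow(35, Rational(1, 2))))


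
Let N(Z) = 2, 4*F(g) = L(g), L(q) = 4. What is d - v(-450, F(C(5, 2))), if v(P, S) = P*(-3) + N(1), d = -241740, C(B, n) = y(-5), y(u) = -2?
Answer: -243092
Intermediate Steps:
C(B, n) = -2
F(g) = 1 (F(g) = (¼)*4 = 1)
v(P, S) = 2 - 3*P (v(P, S) = P*(-3) + 2 = -3*P + 2 = 2 - 3*P)
d - v(-450, F(C(5, 2))) = -241740 - (2 - 3*(-450)) = -241740 - (2 + 1350) = -241740 - 1*1352 = -241740 - 1352 = -243092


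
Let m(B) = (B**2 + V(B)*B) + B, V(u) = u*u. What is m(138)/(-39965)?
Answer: -2647254/39965 ≈ -66.239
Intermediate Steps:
V(u) = u**2
m(B) = B + B**2 + B**3 (m(B) = (B**2 + B**2*B) + B = (B**2 + B**3) + B = B + B**2 + B**3)
m(138)/(-39965) = (138*(1 + 138 + 138**2))/(-39965) = (138*(1 + 138 + 19044))*(-1/39965) = (138*19183)*(-1/39965) = 2647254*(-1/39965) = -2647254/39965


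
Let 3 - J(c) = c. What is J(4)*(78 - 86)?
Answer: 8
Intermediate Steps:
J(c) = 3 - c
J(4)*(78 - 86) = (3 - 1*4)*(78 - 86) = (3 - 4)*(-8) = -1*(-8) = 8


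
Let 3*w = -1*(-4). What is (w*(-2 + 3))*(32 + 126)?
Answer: 632/3 ≈ 210.67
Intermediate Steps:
w = 4/3 (w = (-1*(-4))/3 = (⅓)*4 = 4/3 ≈ 1.3333)
(w*(-2 + 3))*(32 + 126) = (4*(-2 + 3)/3)*(32 + 126) = ((4/3)*1)*158 = (4/3)*158 = 632/3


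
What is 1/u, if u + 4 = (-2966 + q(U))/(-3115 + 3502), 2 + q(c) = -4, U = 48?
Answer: -387/4520 ≈ -0.085619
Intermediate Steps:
q(c) = -6 (q(c) = -2 - 4 = -6)
u = -4520/387 (u = -4 + (-2966 - 6)/(-3115 + 3502) = -4 - 2972/387 = -4520/387 ≈ -11.680)
1/u = 1/(-4520/387) = -387/4520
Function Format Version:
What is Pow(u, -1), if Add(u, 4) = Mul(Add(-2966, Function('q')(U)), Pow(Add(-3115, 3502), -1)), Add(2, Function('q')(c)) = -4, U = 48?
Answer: Rational(-387, 4520) ≈ -0.085619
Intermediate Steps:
Function('q')(c) = -6 (Function('q')(c) = Add(-2, -4) = -6)
u = Rational(-4520, 387) (u = Add(-4, Mul(Add(-2966, -6), Pow(Add(-3115, 3502), -1))) = Add(-4, Mul(-2972, Pow(387, -1))) = Add(-4, Mul(-2972, Rational(1, 387))) = Add(-4, Rational(-2972, 387)) = Rational(-4520, 387) ≈ -11.680)
Pow(u, -1) = Pow(Rational(-4520, 387), -1) = Rational(-387, 4520)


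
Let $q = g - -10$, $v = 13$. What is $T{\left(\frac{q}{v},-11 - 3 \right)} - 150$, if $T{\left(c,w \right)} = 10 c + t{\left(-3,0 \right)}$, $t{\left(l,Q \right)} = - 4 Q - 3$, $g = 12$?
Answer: $- \frac{1769}{13} \approx -136.08$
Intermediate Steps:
$t{\left(l,Q \right)} = -3 - 4 Q$
$q = 22$ ($q = 12 - -10 = 12 + 10 = 22$)
$T{\left(c,w \right)} = -3 + 10 c$ ($T{\left(c,w \right)} = 10 c - 3 = -3 + 10 c$)
$T{\left(\frac{q}{v},-11 - 3 \right)} - 150 = \left(-3 + 10 \cdot \frac{22}{13}\right) - 150 = \left(-3 + \frac{220}{13}\right) - 150 = \frac{181}{13} - 150 = - \frac{1769}{13}$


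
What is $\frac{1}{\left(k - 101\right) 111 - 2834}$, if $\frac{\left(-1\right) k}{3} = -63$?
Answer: $\frac{1}{6934} \approx 0.00014422$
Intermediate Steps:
$k = 189$ ($k = \left(-3\right) \left(-63\right) = 189$)
$\frac{1}{\left(k - 101\right) 111 - 2834} = \frac{1}{\left(189 - 101\right) 111 - 2834} = \frac{1}{88 \cdot 111 - 2834} = \frac{1}{9768 - 2834} = \frac{1}{6934}$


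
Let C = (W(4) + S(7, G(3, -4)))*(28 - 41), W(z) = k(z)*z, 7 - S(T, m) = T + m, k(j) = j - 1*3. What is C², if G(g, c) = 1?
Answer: 1521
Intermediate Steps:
k(j) = -3 + j (k(j) = j - 3 = -3 + j)
S(T, m) = 7 - T - m (S(T, m) = 7 - (T + m) = 7 + (-T - m) = 7 - T - m)
W(z) = z*(-3 + z) (W(z) = (-3 + z)*z = z*(-3 + z))
C = -39 (C = (4*(-3 + 4) + (7 - 1*7 - 1*1))*(28 - 41) = (4*1 + (7 - 7 - 1))*(-13) = (4 - 1)*(-13) = 3*(-13) = -39)
C² = (-39)² = 1521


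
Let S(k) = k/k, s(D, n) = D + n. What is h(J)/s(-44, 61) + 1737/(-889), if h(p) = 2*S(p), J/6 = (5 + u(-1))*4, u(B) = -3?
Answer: -27751/15113 ≈ -1.8362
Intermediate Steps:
J = 48 (J = 6*((5 - 3)*4) = 6*(2*4) = 6*8 = 48)
S(k) = 1
h(p) = 2 (h(p) = 2*1 = 2)
h(J)/s(-44, 61) + 1737/(-889) = 2/(-44 + 61) + 1737/(-889) = 2/17 + 1737*(-1/889) = 2*(1/17) - 1737/889 = 2/17 - 1737/889 = -27751/15113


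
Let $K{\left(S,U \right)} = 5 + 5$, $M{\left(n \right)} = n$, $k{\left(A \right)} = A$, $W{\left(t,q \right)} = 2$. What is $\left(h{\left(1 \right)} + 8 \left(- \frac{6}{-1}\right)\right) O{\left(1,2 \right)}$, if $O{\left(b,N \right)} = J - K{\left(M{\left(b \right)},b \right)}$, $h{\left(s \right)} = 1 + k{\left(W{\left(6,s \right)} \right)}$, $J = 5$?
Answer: $-255$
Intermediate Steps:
$K{\left(S,U \right)} = 10$
$h{\left(s \right)} = 3$ ($h{\left(s \right)} = 1 + 2 = 3$)
$O{\left(b,N \right)} = -5$ ($O{\left(b,N \right)} = 5 - 10 = -5$)
$\left(h{\left(1 \right)} + 8 \left(- \frac{6}{-1}\right)\right) O{\left(1,2 \right)} = \left(3 + 8 \left(- \frac{6}{-1}\right)\right) \left(-5\right) = \left(3 + 8 \left(\left(-6\right) \left(-1\right)\right)\right) \left(-5\right) = \left(3 + 8 \cdot 6\right) \left(-5\right) = \left(3 + 48\right) \left(-5\right) = 51 \left(-5\right) = -255$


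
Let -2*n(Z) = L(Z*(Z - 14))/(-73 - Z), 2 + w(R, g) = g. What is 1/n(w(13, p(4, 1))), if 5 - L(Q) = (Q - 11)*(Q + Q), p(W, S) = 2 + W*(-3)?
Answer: -2/3079 ≈ -0.00064956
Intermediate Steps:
p(W, S) = 2 - 3*W
w(R, g) = -2 + g
L(Q) = 5 - 2*Q*(-11 + Q) (L(Q) = 5 - (Q - 11)*(Q + Q) = 5 - (-11 + Q)*2*Q = 5 - 2*Q*(-11 + Q))
n(Z) = -(5 - 2*Z²*(-14 + Z)² + 22*Z*(-14 + Z))/(2*(-73 - Z)) (n(Z) = -(5 - 2*Z²*(Z - 14)² + 22*(Z*(Z - 14)))/(2*(-73 - Z)) = -(5 - 2*Z²*(-14 + Z)² + 22*(Z*(-14 + Z)))/(2*(-73 - Z)) = -(5 - 2*Z²*(-14 + Z)² + 22*Z*(-14 + Z))/(2*(-73 - Z)))
1/n(w(13, p(4, 1))) = 1/((5/2 - (-2 + (2 - 3*4))²*(-14 + (-2 + (2 - 3*4)))² + 11*(-2 + (2 - 3*4))*(-14 + (-2 + (2 - 3*4))))/(73 + (-2 + (2 - 3*4)))) = 1/((5/2 - (-2 + (2 - 12))²*(-14 + (-2 + (2 - 12)))² + 11*(-2 + (2 - 12))*(-14 + (-2 + (2 - 12))))/(73 + (-2 + (2 - 12)))) = 1/((5/2 - (-2 - 10)²*(-14 + (-2 - 10))² + 11*(-2 - 10)*(-14 + (-2 - 10)))/(73 + (-2 - 10))) = 1/((5/2 - 1*(-12)²*(-14 - 12)² + 11*(-12)*(-14 - 12))/(73 - 12)) = 1/((5/2 - 1*144*(-26)² + 11*(-12)*(-26))/61) = 1/((5/2 - 1*144*676 + 3432)/61) = 1/((5/2 - 97344 + 3432)/61) = 1/((1/61)*(-187819/2)) = 1/(-3079/2) = -2/3079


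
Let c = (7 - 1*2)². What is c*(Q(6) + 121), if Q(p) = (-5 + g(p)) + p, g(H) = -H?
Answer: 2900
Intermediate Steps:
Q(p) = -5 (Q(p) = (-5 - p) + p = -5)
c = 25 (c = (7 - 2)² = 5² = 25)
c*(Q(6) + 121) = 25*(-5 + 121) = 25*116 = 2900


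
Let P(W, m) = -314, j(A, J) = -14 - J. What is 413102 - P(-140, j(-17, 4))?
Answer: 413416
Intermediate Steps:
413102 - P(-140, j(-17, 4)) = 413102 - 1*(-314) = 413102 + 314 = 413416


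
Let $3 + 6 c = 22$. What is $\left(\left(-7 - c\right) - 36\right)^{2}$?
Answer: $\frac{76729}{36} \approx 2131.4$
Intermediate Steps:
$c = \frac{19}{6}$ ($c = - \frac{1}{2} + \frac{1}{6} \cdot 22 = - \frac{1}{2} + \frac{11}{3} = \frac{19}{6} \approx 3.1667$)
$\left(\left(-7 - c\right) - 36\right)^{2} = \left(\left(-7 - \frac{19}{6}\right) - 36\right)^{2} = \left(- \frac{61}{6} - 36\right)^{2} = \left(- \frac{277}{6}\right)^{2} = \frac{76729}{36}$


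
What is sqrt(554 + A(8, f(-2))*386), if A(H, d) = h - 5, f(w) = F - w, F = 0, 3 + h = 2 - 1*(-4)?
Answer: I*sqrt(218) ≈ 14.765*I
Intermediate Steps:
h = 3 (h = -3 + (2 - 1*(-4)) = -3 + (2 + 4) = -3 + 6 = 3)
f(w) = -w (f(w) = 0 - w = -w)
A(H, d) = -2 (A(H, d) = 3 - 5 = -2)
sqrt(554 + A(8, f(-2))*386) = sqrt(554 - 2*386) = sqrt(554 - 772) = sqrt(-218) = I*sqrt(218)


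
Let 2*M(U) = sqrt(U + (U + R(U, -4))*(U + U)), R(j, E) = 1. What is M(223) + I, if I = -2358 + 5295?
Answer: 2937 + sqrt(100127)/2 ≈ 3095.2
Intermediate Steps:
I = 2937
M(U) = sqrt(U + 2*U*(1 + U))/2 (M(U) = sqrt(U + (U + 1)*(U + U))/2 = sqrt(U + (1 + U)*(2*U))/2 = sqrt(U + 2*U*(1 + U))/2)
M(223) + I = sqrt(223*(3 + 2*223))/2 + 2937 = sqrt(223*(3 + 446))/2 + 2937 = sqrt(223*449)/2 + 2937 = sqrt(100127)/2 + 2937 = 2937 + sqrt(100127)/2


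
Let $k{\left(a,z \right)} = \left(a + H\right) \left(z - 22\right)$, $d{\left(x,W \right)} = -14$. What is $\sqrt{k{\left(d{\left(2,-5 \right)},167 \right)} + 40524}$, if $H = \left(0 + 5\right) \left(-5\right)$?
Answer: $\sqrt{34869} \approx 186.73$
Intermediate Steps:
$H = -25$ ($H = 5 \left(-5\right) = -25$)
$k{\left(a,z \right)} = \left(-25 + a\right) \left(-22 + z\right)$ ($k{\left(a,z \right)} = \left(a - 25\right) \left(z - 22\right) = \left(-25 + a\right) \left(-22 + z\right)$)
$\sqrt{k{\left(d{\left(2,-5 \right)},167 \right)} + 40524} = \sqrt{\left(550 - 4175 - -308 - 2338\right) + 40524} = \sqrt{\left(550 - 4175 + 308 - 2338\right) + 40524} = \sqrt{-5655 + 40524} = \sqrt{34869}$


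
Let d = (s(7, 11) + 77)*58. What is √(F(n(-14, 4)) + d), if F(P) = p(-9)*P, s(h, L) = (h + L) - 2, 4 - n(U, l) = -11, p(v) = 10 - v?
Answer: 3*√631 ≈ 75.359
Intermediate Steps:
n(U, l) = 15 (n(U, l) = 4 - 1*(-11) = 4 + 11 = 15)
s(h, L) = -2 + L + h (s(h, L) = (L + h) - 2 = -2 + L + h)
F(P) = 19*P (F(P) = (10 - 1*(-9))*P = (10 + 9)*P = 19*P)
d = 5394 (d = ((-2 + 11 + 7) + 77)*58 = (16 + 77)*58 = 93*58 = 5394)
√(F(n(-14, 4)) + d) = √(19*15 + 5394) = √(285 + 5394) = √5679 = 3*√631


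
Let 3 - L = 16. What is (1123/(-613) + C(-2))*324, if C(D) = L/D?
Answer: 927126/613 ≈ 1512.4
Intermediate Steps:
L = -13 (L = 3 - 1*16 = 3 - 16 = -13)
C(D) = -13/D
(1123/(-613) + C(-2))*324 = (1123/(-613) - 13/(-2))*324 = (1123*(-1/613) - 13*(-½))*324 = (-1123/613 + 13/2)*324 = (5723/1226)*324 = 927126/613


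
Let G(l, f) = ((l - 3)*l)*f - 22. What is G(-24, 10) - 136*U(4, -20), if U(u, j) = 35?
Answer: 1698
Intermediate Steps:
G(l, f) = -22 + f*l*(-3 + l) (G(l, f) = ((-3 + l)*l)*f - 22 = (l*(-3 + l))*f - 22 = f*l*(-3 + l) - 22 = -22 + f*l*(-3 + l))
G(-24, 10) - 136*U(4, -20) = (-22 + 10*(-24)**2 - 3*10*(-24)) - 136*35 = (-22 + 10*576 + 720) - 4760 = (-22 + 5760 + 720) - 4760 = 6458 - 4760 = 1698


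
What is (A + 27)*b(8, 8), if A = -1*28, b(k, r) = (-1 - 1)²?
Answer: -4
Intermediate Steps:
b(k, r) = 4 (b(k, r) = (-2)² = 4)
A = -28
(A + 27)*b(8, 8) = (-28 + 27)*4 = -1*4 = -4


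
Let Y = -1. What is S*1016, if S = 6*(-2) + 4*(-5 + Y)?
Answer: -36576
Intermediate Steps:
S = -36 (S = 6*(-2) + 4*(-5 - 1) = -12 + 4*(-6) = -12 - 24 = -36)
S*1016 = -36*1016 = -36576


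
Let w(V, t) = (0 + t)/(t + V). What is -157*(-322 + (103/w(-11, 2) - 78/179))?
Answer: 44174305/358 ≈ 1.2339e+5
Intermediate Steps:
w(V, t) = t/(V + t)
-157*(-322 + (103/w(-11, 2) - 78/179)) = -157*(-322 + (103/((2/(-11 + 2))) - 78/179)) = -157*(-322 + (103/((2/(-9))) - 78*1/179)) = -157*(-322 + (103/((2*(-⅑))) - 78/179)) = -157*(-322 + (103/(-2/9) - 78/179)) = -157*(-322 + (103*(-9/2) - 78/179)) = -157*(-322 + (-927/2 - 78/179)) = -157*(-322 - 166089/358) = -157*(-281365/358) = 44174305/358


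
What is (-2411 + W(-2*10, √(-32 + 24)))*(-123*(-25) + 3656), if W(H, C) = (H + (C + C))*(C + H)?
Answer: -13643737 - 807720*I*√2 ≈ -1.3644e+7 - 1.1423e+6*I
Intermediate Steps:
W(H, C) = (C + H)*(H + 2*C) (W(H, C) = (H + 2*C)*(C + H) = (C + H)*(H + 2*C))
(-2411 + W(-2*10, √(-32 + 24)))*(-123*(-25) + 3656) = (-2411 + ((-2*10)² + 2*(√(-32 + 24))² + 3*√(-32 + 24)*(-2*10)))*(-123*(-25) + 3656) = (-2411 + ((-20)² + 2*(√(-8))² + 3*√(-8)*(-20)))*(3075 + 3656) = (-2411 + (400 + 2*(2*I*√2)² + 3*(2*I*√2)*(-20)))*6731 = (-2411 + (400 + 2*(-8) - 120*I*√2))*6731 = (-2411 + (400 - 16 - 120*I*√2))*6731 = (-2411 + (384 - 120*I*√2))*6731 = (-2027 - 120*I*√2)*6731 = -13643737 - 807720*I*√2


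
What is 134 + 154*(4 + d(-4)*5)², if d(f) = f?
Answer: 39558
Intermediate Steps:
134 + 154*(4 + d(-4)*5)² = 134 + 154*(4 - 4*5)² = 134 + 154*(4 - 20)² = 134 + 154*(-16)² = 134 + 154*256 = 134 + 39424 = 39558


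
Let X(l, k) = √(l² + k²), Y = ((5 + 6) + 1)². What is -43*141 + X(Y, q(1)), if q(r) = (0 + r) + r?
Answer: -6063 + 2*√5185 ≈ -5919.0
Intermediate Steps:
q(r) = 2*r (q(r) = r + r = 2*r)
Y = 144 (Y = (11 + 1)² = 12² = 144)
X(l, k) = √(k² + l²)
-43*141 + X(Y, q(1)) = -43*141 + √((2*1)² + 144²) = -6063 + √(2² + 20736) = -6063 + √(4 + 20736) = -6063 + √20740 = -6063 + 2*√5185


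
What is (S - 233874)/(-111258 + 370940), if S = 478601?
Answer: 244727/259682 ≈ 0.94241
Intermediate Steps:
(S - 233874)/(-111258 + 370940) = (478601 - 233874)/(-111258 + 370940) = 244727/259682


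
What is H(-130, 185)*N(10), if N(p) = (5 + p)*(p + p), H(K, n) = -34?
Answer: -10200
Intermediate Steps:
N(p) = 2*p*(5 + p) (N(p) = (5 + p)*(2*p) = 2*p*(5 + p))
H(-130, 185)*N(10) = -68*10*(5 + 10) = -68*10*15 = -34*300 = -10200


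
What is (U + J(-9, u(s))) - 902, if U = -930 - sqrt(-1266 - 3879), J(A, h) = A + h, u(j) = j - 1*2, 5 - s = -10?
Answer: -1828 - 7*I*sqrt(105) ≈ -1828.0 - 71.729*I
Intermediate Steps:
s = 15 (s = 5 - 1*(-10) = 5 + 10 = 15)
u(j) = -2 + j (u(j) = j - 2 = -2 + j)
U = -930 - 7*I*sqrt(105) (U = -930 - sqrt(-5145) = -930 - 7*I*sqrt(105) ≈ -930.0 - 71.729*I)
(U + J(-9, u(s))) - 902 = ((-930 - 7*I*sqrt(105)) + (-9 + (-2 + 15))) - 902 = ((-930 - 7*I*sqrt(105)) + (-9 + 13)) - 902 = ((-930 - 7*I*sqrt(105)) + 4) - 902 = (-926 - 7*I*sqrt(105)) - 902 = -1828 - 7*I*sqrt(105)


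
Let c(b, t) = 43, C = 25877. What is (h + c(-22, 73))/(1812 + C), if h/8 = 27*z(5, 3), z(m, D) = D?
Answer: 691/27689 ≈ 0.024956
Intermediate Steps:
h = 648 (h = 8*(27*3) = 8*81 = 648)
(h + c(-22, 73))/(1812 + C) = (648 + 43)/(1812 + 25877) = 691/27689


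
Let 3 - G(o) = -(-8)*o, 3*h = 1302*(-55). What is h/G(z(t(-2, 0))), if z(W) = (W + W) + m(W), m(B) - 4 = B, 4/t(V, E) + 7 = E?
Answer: 167090/107 ≈ 1561.6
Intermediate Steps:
t(V, E) = 4/(-7 + E)
m(B) = 4 + B
h = -23870 (h = (1302*(-55))/3 = (1/3)*(-71610) = -23870)
z(W) = 4 + 3*W (z(W) = (W + W) + (4 + W) = 2*W + (4 + W) = 4 + 3*W)
G(o) = 3 - 8*o (G(o) = 3 - (-1)*(-8*o) = 3 - 8*o)
h/G(z(t(-2, 0))) = -23870/(3 - 8*(4 + 3*(4/(-7 + 0)))) = -23870/(3 - 8*(4 + 3*(4/(-7)))) = -23870/(3 - 8*(4 + 3*(4*(-1/7)))) = -23870/(3 - 8*(4 + 3*(-4/7))) = -23870/(3 - 8*(4 - 12/7)) = -23870/(3 - 8*16/7) = -23870/(3 - 128/7) = -23870/(-107/7) = -23870*(-7/107) = 167090/107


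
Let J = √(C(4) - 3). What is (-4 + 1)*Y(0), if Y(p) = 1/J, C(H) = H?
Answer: -3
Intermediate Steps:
J = 1 (J = √(4 - 3) = √1 = 1)
Y(p) = 1 (Y(p) = 1/1 = 1)
(-4 + 1)*Y(0) = (-4 + 1)*1 = -3*1 = -3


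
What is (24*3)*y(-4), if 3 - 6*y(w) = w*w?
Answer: -156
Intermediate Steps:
y(w) = ½ - w²/6 (y(w) = ½ - w*w/6 = ½ - w²/6)
(24*3)*y(-4) = (24*3)*(½ - ⅙*(-4)²) = 72*(½ - ⅙*16) = 72*(½ - 8/3) = 72*(-13/6) = -156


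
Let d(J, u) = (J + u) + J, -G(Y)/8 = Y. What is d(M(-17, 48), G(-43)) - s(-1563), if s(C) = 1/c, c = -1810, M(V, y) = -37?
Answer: 488701/1810 ≈ 270.00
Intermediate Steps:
G(Y) = -8*Y
d(J, u) = u + 2*J
s(C) = -1/1810 (s(C) = 1/(-1810) = -1/1810)
d(M(-17, 48), G(-43)) - s(-1563) = (-8*(-43) + 2*(-37)) - 1*(-1/1810) = (344 - 74) + 1/1810 = 270 + 1/1810 = 488701/1810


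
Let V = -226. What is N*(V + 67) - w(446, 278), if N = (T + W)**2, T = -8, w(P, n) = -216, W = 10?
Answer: -420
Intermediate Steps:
N = 4 (N = (-8 + 10)**2 = 2**2 = 4)
N*(V + 67) - w(446, 278) = 4*(-226 + 67) - 1*(-216) = 4*(-159) + 216 = -636 + 216 = -420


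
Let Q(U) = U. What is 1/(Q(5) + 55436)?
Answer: 1/55441 ≈ 1.8037e-5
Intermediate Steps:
1/(Q(5) + 55436) = 1/(5 + 55436) = 1/55441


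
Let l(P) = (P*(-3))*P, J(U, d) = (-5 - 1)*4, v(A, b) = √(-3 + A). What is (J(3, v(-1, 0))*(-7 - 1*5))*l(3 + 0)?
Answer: -7776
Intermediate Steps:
J(U, d) = -24 (J(U, d) = -6*4 = -24)
l(P) = -3*P² (l(P) = (-3*P)*P = -3*P²)
(J(3, v(-1, 0))*(-7 - 1*5))*l(3 + 0) = (-24*(-7 - 1*5))*(-3*(3 + 0)²) = (-24*(-7 - 5))*(-3*3²) = (-24*(-12))*(-3*9) = 288*(-27) = -7776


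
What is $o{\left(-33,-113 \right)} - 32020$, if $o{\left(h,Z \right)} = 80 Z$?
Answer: $-41060$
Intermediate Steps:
$o{\left(-33,-113 \right)} - 32020 = 80 \left(-113\right) - 32020 = -9040 - 32020 = -41060$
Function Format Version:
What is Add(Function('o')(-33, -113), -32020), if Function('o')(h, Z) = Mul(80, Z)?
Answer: -41060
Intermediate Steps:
Add(Function('o')(-33, -113), -32020) = Add(Mul(80, -113), -32020) = Add(-9040, -32020) = -41060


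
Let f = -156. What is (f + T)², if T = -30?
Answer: 34596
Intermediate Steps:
(f + T)² = (-156 - 30)² = (-186)² = 34596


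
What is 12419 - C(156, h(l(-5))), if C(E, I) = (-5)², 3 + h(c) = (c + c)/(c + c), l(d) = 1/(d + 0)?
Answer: 12394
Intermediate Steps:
l(d) = 1/d
h(c) = -2 (h(c) = -3 + (c + c)/(c + c) = -3 + (2*c)/((2*c)) = -3 + (2*c)*(1/(2*c)) = -3 + 1 = -2)
C(E, I) = 25
12419 - C(156, h(l(-5))) = 12419 - 1*25 = 12419 - 25 = 12394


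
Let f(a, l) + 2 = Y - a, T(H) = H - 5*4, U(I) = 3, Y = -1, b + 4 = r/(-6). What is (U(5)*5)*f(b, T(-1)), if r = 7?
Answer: 65/2 ≈ 32.500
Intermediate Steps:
b = -31/6 (b = -4 + 7/(-6) = -4 + 7*(-1/6) = -4 - 7/6 = -31/6 ≈ -5.1667)
T(H) = -20 + H (T(H) = H - 20 = -20 + H)
f(a, l) = -3 - a (f(a, l) = -2 + (-1 - a) = -3 - a)
(U(5)*5)*f(b, T(-1)) = (3*5)*(-3 - 1*(-31/6)) = 15*(-3 + 31/6) = 15*(13/6) = 65/2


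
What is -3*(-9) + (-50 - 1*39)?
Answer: -62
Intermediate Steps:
-3*(-9) + (-50 - 1*39) = 27 + (-50 - 39) = 27 - 89 = -62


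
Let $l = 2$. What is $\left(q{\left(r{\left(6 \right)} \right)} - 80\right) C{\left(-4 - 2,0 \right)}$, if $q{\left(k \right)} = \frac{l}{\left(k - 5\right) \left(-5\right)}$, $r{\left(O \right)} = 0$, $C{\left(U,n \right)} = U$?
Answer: $\frac{11988}{25} \approx 479.52$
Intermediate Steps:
$q{\left(k \right)} = \frac{2}{25 - 5 k}$ ($q{\left(k \right)} = \frac{2}{\left(k - 5\right) \left(-5\right)} = \frac{2}{\left(-5 + k\right) \left(-5\right)} = \frac{2}{25 - 5 k}$)
$\left(q{\left(r{\left(6 \right)} \right)} - 80\right) C{\left(-4 - 2,0 \right)} = \left(- \frac{2}{-25 + 5 \cdot 0} - 80\right) \left(-4 - 2\right) = \left(- \frac{2}{-25 + 0} - 80\right) \left(-4 - 2\right) = \left(- \frac{2}{-25} - 80\right) \left(-6\right) = \left(\left(-2\right) \left(- \frac{1}{25}\right) - 80\right) \left(-6\right) = \left(\frac{2}{25} - 80\right) \left(-6\right) = \left(- \frac{1998}{25}\right) \left(-6\right) = \frac{11988}{25}$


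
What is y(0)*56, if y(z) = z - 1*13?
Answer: -728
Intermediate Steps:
y(z) = -13 + z (y(z) = z - 13 = -13 + z)
y(0)*56 = (-13 + 0)*56 = -13*56 = -728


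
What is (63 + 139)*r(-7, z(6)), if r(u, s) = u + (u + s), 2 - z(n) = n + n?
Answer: -4848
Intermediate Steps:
z(n) = 2 - 2*n (z(n) = 2 - (n + n) = 2 - 2*n)
r(u, s) = s + 2*u (r(u, s) = u + (s + u) = s + 2*u)
(63 + 139)*r(-7, z(6)) = (63 + 139)*((2 - 2*6) + 2*(-7)) = 202*((2 - 12) - 14) = 202*(-10 - 14) = 202*(-24) = -4848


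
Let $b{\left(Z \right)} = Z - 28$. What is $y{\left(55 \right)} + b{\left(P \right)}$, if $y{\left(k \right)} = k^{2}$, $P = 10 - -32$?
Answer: $3039$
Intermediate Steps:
$P = 42$ ($P = 10 + 32 = 42$)
$b{\left(Z \right)} = -28 + Z$
$y{\left(55 \right)} + b{\left(P \right)} = 55^{2} + \left(-28 + 42\right) = 3025 + 14 = 3039$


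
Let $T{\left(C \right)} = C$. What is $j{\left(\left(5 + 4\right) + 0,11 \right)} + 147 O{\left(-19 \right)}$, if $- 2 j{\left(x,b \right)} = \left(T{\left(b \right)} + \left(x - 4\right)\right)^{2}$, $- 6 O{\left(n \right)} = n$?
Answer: $\frac{675}{2} \approx 337.5$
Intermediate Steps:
$O{\left(n \right)} = - \frac{n}{6}$
$j{\left(x,b \right)} = - \frac{\left(-4 + b + x\right)^{2}}{2}$ ($j{\left(x,b \right)} = - \frac{\left(b + \left(x - 4\right)\right)^{2}}{2} = - \frac{\left(b + \left(-4 + x\right)\right)^{2}}{2} = - \frac{\left(-4 + b + x\right)^{2}}{2}$)
$j{\left(\left(5 + 4\right) + 0,11 \right)} + 147 O{\left(-19 \right)} = - \frac{\left(-4 + 11 + \left(\left(5 + 4\right) + 0\right)\right)^{2}}{2} + 147 \left(\left(- \frac{1}{6}\right) \left(-19\right)\right) = - \frac{\left(-4 + 11 + \left(9 + 0\right)\right)^{2}}{2} + 147 \cdot \frac{19}{6} = - \frac{\left(-4 + 11 + 9\right)^{2}}{2} + \frac{931}{2} = - \frac{16^{2}}{2} + \frac{931}{2} = \left(- \frac{1}{2}\right) 256 + \frac{931}{2} = -128 + \frac{931}{2} = \frac{675}{2}$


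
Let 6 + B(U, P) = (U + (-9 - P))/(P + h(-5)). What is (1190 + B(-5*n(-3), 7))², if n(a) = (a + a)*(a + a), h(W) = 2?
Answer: 109411600/81 ≈ 1.3508e+6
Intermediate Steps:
n(a) = 4*a² (n(a) = (2*a)*(2*a) = 4*a²)
B(U, P) = -6 + (-9 + U - P)/(2 + P) (B(U, P) = -6 + (U + (-9 - P))/(P + 2) = -6 + (-9 + U - P)/(2 + P))
(1190 + B(-5*n(-3), 7))² = (1190 + (-21 - 20*(-3)² - 7*7)/(2 + 7))² = (1190 + (-21 - 20*9 - 49)/9)² = (1190 + (-21 - 5*36 - 49)/9)² = (1190 + (-21 - 180 - 49)/9)² = (1190 + (⅑)*(-250))² = (1190 - 250/9)² = (10460/9)² = 109411600/81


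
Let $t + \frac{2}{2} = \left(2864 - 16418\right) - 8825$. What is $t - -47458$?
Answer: $25078$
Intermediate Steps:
$t = -22380$ ($t = -1 + \left(\left(2864 - 16418\right) - 8825\right) = -1 - 22379 = -22380$)
$t - -47458 = -22380 - -47458 = -22380 + 47458 = 25078$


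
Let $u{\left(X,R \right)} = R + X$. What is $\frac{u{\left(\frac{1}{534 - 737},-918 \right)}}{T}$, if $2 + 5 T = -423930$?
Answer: $\frac{931775}{86058196} \approx 0.010827$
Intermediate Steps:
$T = - \frac{423932}{5}$ ($T = - \frac{2}{5} + \frac{1}{5} \left(-423930\right) = - \frac{2}{5} - 84786 = - \frac{423932}{5} \approx -84786.0$)
$\frac{u{\left(\frac{1}{534 - 737},-918 \right)}}{T} = \frac{-918 + \frac{1}{534 - 737}}{- \frac{423932}{5}} = \left(-918 + \frac{1}{-203}\right) \left(- \frac{5}{423932}\right) = \left(-918 - \frac{1}{203}\right) \left(- \frac{5}{423932}\right) = \left(- \frac{186355}{203}\right) \left(- \frac{5}{423932}\right) = \frac{931775}{86058196}$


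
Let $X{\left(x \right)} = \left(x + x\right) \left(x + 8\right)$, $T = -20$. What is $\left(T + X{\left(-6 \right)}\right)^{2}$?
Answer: $1936$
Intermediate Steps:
$X{\left(x \right)} = 2 x \left(8 + x\right)$
$\left(T + X{\left(-6 \right)}\right)^{2} = \left(-20 + 2 \left(-6\right) \left(8 - 6\right)\right)^{2} = \left(-20 + 2 \left(-6\right) 2\right)^{2} = \left(-20 - 24\right)^{2} = \left(-44\right)^{2} = 1936$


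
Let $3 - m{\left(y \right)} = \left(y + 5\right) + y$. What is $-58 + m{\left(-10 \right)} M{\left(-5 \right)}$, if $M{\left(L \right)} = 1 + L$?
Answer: $-130$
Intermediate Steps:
$m{\left(y \right)} = -2 - 2 y$ ($m{\left(y \right)} = 3 - \left(\left(y + 5\right) + y\right) = 3 - \left(\left(5 + y\right) + y\right) = 3 - \left(5 + 2 y\right) = -2 - 2 y$)
$-58 + m{\left(-10 \right)} M{\left(-5 \right)} = -58 + \left(-2 - -20\right) \left(1 - 5\right) = -58 + \left(-2 + 20\right) \left(-4\right) = -58 + 18 \left(-4\right) = -58 - 72 = -130$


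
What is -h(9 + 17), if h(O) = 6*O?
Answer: -156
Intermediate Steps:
-h(9 + 17) = -6*(9 + 17) = -6*26 = -1*156 = -156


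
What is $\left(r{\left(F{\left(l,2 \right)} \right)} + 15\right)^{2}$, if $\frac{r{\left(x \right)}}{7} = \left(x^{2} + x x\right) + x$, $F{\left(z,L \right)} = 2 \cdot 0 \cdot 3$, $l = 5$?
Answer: $225$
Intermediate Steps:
$F{\left(z,L \right)} = 0$ ($F{\left(z,L \right)} = 0 \cdot 3 = 0$)
$r{\left(x \right)} = 7 x + 14 x^{2}$ ($r{\left(x \right)} = 7 \left(\left(x^{2} + x x\right) + x\right) = 7 \left(\left(x^{2} + x^{2}\right) + x\right) = 7 \left(2 x^{2} + x\right) = 7 \left(x + 2 x^{2}\right) = 7 x + 14 x^{2}$)
$\left(r{\left(F{\left(l,2 \right)} \right)} + 15\right)^{2} = \left(7 \cdot 0 \left(1 + 2 \cdot 0\right) + 15\right)^{2} = \left(7 \cdot 0 \left(1 + 0\right) + 15\right)^{2} = \left(7 \cdot 0 \cdot 1 + 15\right)^{2} = \left(0 + 15\right)^{2} = 15^{2} = 225$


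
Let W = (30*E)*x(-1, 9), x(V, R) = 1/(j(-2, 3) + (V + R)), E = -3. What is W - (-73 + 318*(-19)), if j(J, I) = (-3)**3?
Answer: 116275/19 ≈ 6119.7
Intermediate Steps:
j(J, I) = -27
x(V, R) = 1/(-27 + R + V) (x(V, R) = 1/(-27 + (V + R)) = 1/(-27 + (R + V)) = 1/(-27 + R + V))
W = 90/19 (W = (30*(-3))/(-27 + 9 - 1) = -90/(-19) = -90*(-1/19) = 90/19 ≈ 4.7368)
W - (-73 + 318*(-19)) = 90/19 - (-73 + 318*(-19)) = 90/19 - (-73 - 6042) = 90/19 - 1*(-6115) = 90/19 + 6115 = 116275/19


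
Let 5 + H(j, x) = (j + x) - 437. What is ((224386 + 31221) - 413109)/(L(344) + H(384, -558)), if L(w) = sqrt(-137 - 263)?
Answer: 6063827/23741 + 393755*I/47482 ≈ 255.42 + 8.2927*I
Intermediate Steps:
H(j, x) = -442 + j + x (H(j, x) = -5 + ((j + x) - 437) = -5 + (-437 + j + x) = -442 + j + x)
L(w) = 20*I (L(w) = sqrt(-400) = 20*I)
((224386 + 31221) - 413109)/(L(344) + H(384, -558)) = ((224386 + 31221) - 413109)/(20*I + (-442 + 384 - 558)) = (255607 - 413109)/(20*I - 616) = -157502*(-616 - 20*I)/379856 = -78751*(-616 - 20*I)/189928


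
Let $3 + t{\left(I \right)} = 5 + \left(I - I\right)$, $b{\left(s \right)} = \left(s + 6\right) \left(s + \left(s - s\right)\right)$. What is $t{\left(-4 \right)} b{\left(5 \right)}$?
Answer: $110$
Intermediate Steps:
$b{\left(s \right)} = s \left(6 + s\right)$ ($b{\left(s \right)} = \left(6 + s\right) \left(s + 0\right) = \left(6 + s\right) s = s \left(6 + s\right)$)
$t{\left(I \right)} = 2$ ($t{\left(I \right)} = -3 + \left(5 + \left(I - I\right)\right) = -3 + \left(5 + 0\right) = -3 + 5 = 2$)
$t{\left(-4 \right)} b{\left(5 \right)} = 2 \cdot 5 \left(6 + 5\right) = 2 \cdot 5 \cdot 11 = 2 \cdot 55 = 110$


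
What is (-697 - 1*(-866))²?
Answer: 28561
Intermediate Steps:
(-697 - 1*(-866))² = (-697 + 866)² = 169² = 28561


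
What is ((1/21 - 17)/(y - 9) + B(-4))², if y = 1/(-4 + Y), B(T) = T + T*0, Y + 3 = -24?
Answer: 9740641/2160900 ≈ 4.5077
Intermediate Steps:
Y = -27 (Y = -3 - 24 = -27)
B(T) = T (B(T) = T + 0 = T)
y = -1/31 (y = 1/(-4 - 27) = 1/(-31) = -1/31 ≈ -0.032258)
((1/21 - 17)/(y - 9) + B(-4))² = ((1/21 - 17)/(-1/31 - 9) - 4)² = ((1/21 - 17)/(-280/31) - 4)² = (-356/21*(-31/280) - 4)² = (2759/1470 - 4)² = (-3121/1470)² = 9740641/2160900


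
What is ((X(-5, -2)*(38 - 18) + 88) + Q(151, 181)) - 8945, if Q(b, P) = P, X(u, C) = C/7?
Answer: -60772/7 ≈ -8681.7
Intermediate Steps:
X(u, C) = C/7 (X(u, C) = C*(1/7) = C/7)
((X(-5, -2)*(38 - 18) + 88) + Q(151, 181)) - 8945 = ((((1/7)*(-2))*(38 - 18) + 88) + 181) - 8945 = ((-2/7*20 + 88) + 181) - 8945 = ((-40/7 + 88) + 181) - 8945 = (576/7 + 181) - 8945 = 1843/7 - 8945 = -60772/7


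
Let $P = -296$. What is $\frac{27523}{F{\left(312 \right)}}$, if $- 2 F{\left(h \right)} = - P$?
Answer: $- \frac{27523}{148} \approx -185.97$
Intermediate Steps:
$F{\left(h \right)} = -148$ ($F{\left(h \right)} = - \frac{\left(-1\right) \left(-296\right)}{2} = \left(- \frac{1}{2}\right) 296 = -148$)
$\frac{27523}{F{\left(312 \right)}} = \frac{27523}{-148} = 27523 \left(- \frac{1}{148}\right) = - \frac{27523}{148}$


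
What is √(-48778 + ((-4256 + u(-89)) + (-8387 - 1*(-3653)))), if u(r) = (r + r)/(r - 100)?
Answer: I*√229277454/63 ≈ 240.35*I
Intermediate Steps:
u(r) = 2*r/(-100 + r) (u(r) = (2*r)/(-100 + r) = 2*r/(-100 + r))
√(-48778 + ((-4256 + u(-89)) + (-8387 - 1*(-3653)))) = √(-48778 + ((-4256 + 2*(-89)/(-100 - 89)) + (-8387 - 1*(-3653)))) = √(-48778 + ((-4256 + 2*(-89)/(-189)) + (-8387 + 3653))) = √(-48778 + ((-4256 + 2*(-89)*(-1/189)) - 4734)) = √(-48778 + ((-4256 + 178/189) - 4734)) = √(-48778 + (-804206/189 - 4734)) = √(-48778 - 1698932/189) = √(-10917974/189) = I*√229277454/63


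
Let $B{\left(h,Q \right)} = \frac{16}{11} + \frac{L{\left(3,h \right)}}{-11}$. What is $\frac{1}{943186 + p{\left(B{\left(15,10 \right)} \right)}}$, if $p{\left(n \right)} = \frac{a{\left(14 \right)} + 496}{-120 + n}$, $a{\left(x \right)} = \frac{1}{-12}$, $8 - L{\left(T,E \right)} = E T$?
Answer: $\frac{15204}{14340134483} \approx 1.0602 \cdot 10^{-6}$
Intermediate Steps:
$L{\left(T,E \right)} = 8 - E T$
$a{\left(x \right)} = - \frac{1}{12}$
$B{\left(h,Q \right)} = \frac{8}{11} + \frac{3 h}{11}$ ($B{\left(h,Q \right)} = \frac{16}{11} + \frac{8 - h 3}{-11} = 16 \cdot \frac{1}{11} + \left(8 - 3 h\right) \left(- \frac{1}{11}\right) = \frac{16}{11} + \left(- \frac{8}{11} + \frac{3 h}{11}\right) = \frac{8}{11} + \frac{3 h}{11}$)
$p{\left(n \right)} = \frac{5951}{12 \left(-120 + n\right)}$ ($p{\left(n \right)} = \frac{- \frac{1}{12} + 496}{-120 + n} = \frac{5951}{12 \left(-120 + n\right)}$)
$\frac{1}{943186 + p{\left(B{\left(15,10 \right)} \right)}} = \frac{1}{943186 + \frac{5951}{12 \left(-120 + \left(\frac{8}{11} + \frac{3}{11} \cdot 15\right)\right)}} = \frac{1}{943186 + \frac{5951}{12 \left(-120 + \left(\frac{8}{11} + \frac{45}{11}\right)\right)}} = \frac{1}{943186 + \frac{5951}{12 \left(-120 + \frac{53}{11}\right)}} = \frac{1}{943186 + \frac{5951}{12 \left(- \frac{1267}{11}\right)}} = \frac{1}{943186 + \frac{5951}{12} \left(- \frac{11}{1267}\right)} = \frac{1}{943186 - \frac{65461}{15204}} = \frac{1}{\frac{14340134483}{15204}} = \frac{15204}{14340134483}$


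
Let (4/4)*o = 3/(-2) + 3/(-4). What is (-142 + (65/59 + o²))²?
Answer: 16442676441/891136 ≈ 18451.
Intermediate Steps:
o = -9/4 (o = 3/(-2) + 3/(-4) = 3*(-½) + 3*(-¼) = -3/2 - ¾ = -9/4 ≈ -2.2500)
(-142 + (65/59 + o²))² = (-142 + (65/59 + (-9/4)²))² = (-142 + (65*(1/59) + 81/16))² = (-142 + (65/59 + 81/16))² = (-142 + 5819/944)² = (-128229/944)² = 16442676441/891136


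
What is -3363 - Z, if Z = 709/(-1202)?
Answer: -4041617/1202 ≈ -3362.4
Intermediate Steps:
Z = -709/1202 (Z = 709*(-1/1202) = -709/1202 ≈ -0.58985)
-3363 - Z = -3363 - 1*(-709/1202) = -3363 + 709/1202 = -4041617/1202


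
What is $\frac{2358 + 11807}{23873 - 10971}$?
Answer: $\frac{14165}{12902} \approx 1.0979$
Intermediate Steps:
$\frac{2358 + 11807}{23873 - 10971} = \frac{14165}{12902}$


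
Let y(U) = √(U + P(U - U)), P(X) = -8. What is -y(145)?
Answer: -√137 ≈ -11.705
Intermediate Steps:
y(U) = √(-8 + U) (y(U) = √(U - 8) = √(-8 + U))
-y(145) = -√(-8 + 145) = -√137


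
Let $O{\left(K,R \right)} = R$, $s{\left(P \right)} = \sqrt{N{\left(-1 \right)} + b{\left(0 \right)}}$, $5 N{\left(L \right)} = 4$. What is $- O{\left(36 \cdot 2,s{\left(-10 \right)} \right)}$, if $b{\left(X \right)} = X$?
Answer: $- \frac{2 \sqrt{5}}{5} \approx -0.89443$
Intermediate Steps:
$N{\left(L \right)} = \frac{4}{5}$ ($N{\left(L \right)} = \frac{1}{5} \cdot 4 = \frac{4}{5}$)
$s{\left(P \right)} = \frac{2 \sqrt{5}}{5}$ ($s{\left(P \right)} = \sqrt{\frac{4}{5} + 0} = \sqrt{\frac{4}{5}} = \frac{2 \sqrt{5}}{5}$)
$- O{\left(36 \cdot 2,s{\left(-10 \right)} \right)} = - \frac{2 \sqrt{5}}{5}$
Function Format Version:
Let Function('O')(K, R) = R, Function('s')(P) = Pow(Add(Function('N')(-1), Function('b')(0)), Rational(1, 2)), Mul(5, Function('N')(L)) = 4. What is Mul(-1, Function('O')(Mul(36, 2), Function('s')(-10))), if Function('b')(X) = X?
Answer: Mul(Rational(-2, 5), Pow(5, Rational(1, 2))) ≈ -0.89443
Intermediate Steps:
Function('N')(L) = Rational(4, 5) (Function('N')(L) = Mul(Rational(1, 5), 4) = Rational(4, 5))
Function('s')(P) = Mul(Rational(2, 5), Pow(5, Rational(1, 2))) (Function('s')(P) = Pow(Add(Rational(4, 5), 0), Rational(1, 2)) = Pow(Rational(4, 5), Rational(1, 2)) = Mul(Rational(2, 5), Pow(5, Rational(1, 2))))
Mul(-1, Function('O')(Mul(36, 2), Function('s')(-10))) = Mul(-1, Mul(Rational(2, 5), Pow(5, Rational(1, 2)))) = Mul(Rational(-2, 5), Pow(5, Rational(1, 2)))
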